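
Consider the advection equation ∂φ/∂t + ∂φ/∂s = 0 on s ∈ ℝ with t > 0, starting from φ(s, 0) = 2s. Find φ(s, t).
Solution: By method of characteristics (waves move right with speed 1):
Along characteristics s - t = const, φ is constant, so φ(s,t) = f(s - t) with f = φ(·, 0).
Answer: φ(s, t) = 2s - 2t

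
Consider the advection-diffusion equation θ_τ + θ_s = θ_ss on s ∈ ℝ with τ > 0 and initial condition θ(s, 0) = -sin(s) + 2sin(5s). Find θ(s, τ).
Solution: Change to a moving frame: let η = s - τ, σ = τ and write θ(s,τ) = u(η,σ).
By the chain rule θ_τ = u_σ - u_η, θ_s = u_η, θ_ss = u_ηη.
Then θ_τ + θ_s = u_σ: the advection term cancels and the PDE becomes the heat equation u_σ = u_ηη on η ∈ ℝ.
Initial data: u(η,0) = θ(η,0) = -sin(η) + 2sin(5η).
On η ∈ ℝ each mode satisfies (sin(nη))″ = -n² sin(nη), so exp(-n²σ) sin(nη) solves the heat equation; by superposition u(η,σ) = Σ c_n exp(-n²σ) sin(nη).
Reading off the coefficients: c_1=-1, c_5=2, so u(η,σ) = -exp(-σ)sin(η) + 2exp(-25σ)sin(5η).
Substituting back η = s - τ, σ = τ: θ(s,τ) = u(s - τ, τ).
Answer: θ(s, τ) = -exp(-τ)sin(s - τ) + 2exp(-25τ)sin(5s - 5τ)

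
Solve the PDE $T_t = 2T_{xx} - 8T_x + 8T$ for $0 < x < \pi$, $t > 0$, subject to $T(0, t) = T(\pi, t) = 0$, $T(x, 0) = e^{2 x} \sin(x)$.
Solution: Substitute $T = e^{2x}u$, i.e. $u = e^{-2x}T$.
By the product rule, $T_x = e^{2x}(u_x + 2u)$, $T_{xx} = e^{2x}(u_{xx} + 4u_x + 4u)$, $T_t = e^{2x}u_t$.
Substituting into the PDE and dividing by $e^{2x}$: $u_t = 2(u_{xx} + 4u_x + 4u) - 8(u_x + 2u) + 8u$.
The lower-order terms cancel, leaving the standard heat equation $u_t = 2u_{xx}$.
Initial data for $u$: $u(x,0) = e^{-2x}T(x,0) = \sin(x)$. The boundary conditions carry over: $u(0,t) = u(\pi,t) = 0$.
Solve for $u$:
  Using separation of variables $u = X(x)G(t)$:
  Eigenfunctions: $\sin(nx)$, $n = 1, 2, 3, \ldots$
  General solution: $u(x, t) = \sum c_n \sin(nx) e^{-2n^2 t}$
  Matching $u(x,0) = \sin(x)$ term by term: $c_1=1$.
Hence $u(x,t) = e^{-2 t} \sin(x)$.
Transform back: $T(x,t) = e^{2x}u(x,t)$.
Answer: $T(x, t) = e^{-2 t} e^{2 x} \sin(x)$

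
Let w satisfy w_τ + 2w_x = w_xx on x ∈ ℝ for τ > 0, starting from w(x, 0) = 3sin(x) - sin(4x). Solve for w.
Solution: Change to a moving frame: let η = x - 2τ, σ = τ and write w(x,τ) = u(η,σ).
By the chain rule w_τ = u_σ - 2u_η, w_x = u_η, w_xx = u_ηη.
Then w_τ + 2w_x = u_σ: the advection term cancels and the PDE becomes the heat equation u_σ = u_ηη on η ∈ ℝ.
Initial data: u(η,0) = w(η,0) = 3sin(η) - sin(4η).
On η ∈ ℝ each mode satisfies (sin(nη))″ = -n² sin(nη), so exp(-n²σ) sin(nη) solves the heat equation; by superposition u(η,σ) = Σ c_n exp(-n²σ) sin(nη).
Reading off the coefficients: c_1=3, c_4=-1, so u(η,σ) = 3exp(-σ)sin(η) - exp(-16σ)sin(4η).
Substituting back η = x - 2τ, σ = τ: w(x,τ) = u(x - 2τ, τ).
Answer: w(x, τ) = 3exp(-τ)sin(x - 2τ) - exp(-16τ)sin(4x - 8τ)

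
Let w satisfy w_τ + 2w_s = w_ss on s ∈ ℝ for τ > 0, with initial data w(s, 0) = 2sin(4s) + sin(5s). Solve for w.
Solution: Moving frame: η = s - 2τ, σ = τ, w = u(η,σ), so w_τ = u_σ - 2u_η and w_ss = u_ηη.
Hence w_τ + 2w_s = u_σ and the PDE becomes the heat equation u_σ = u_ηη on η ∈ ℝ.
Initial data: u(η,0) = w(η,0) = 2sin(4η) + sin(5η). Each mode sin(nη) decays as exp(-n²σ) on ℝ, so u(η,σ) = Σ c_n exp(-n²σ) sin(nη) with c_4=2, c_5=1: u(η,σ) = 2exp(-16σ)sin(4η) + exp(-25σ)sin(5η).
Substituting back: w(s,τ) = u(s - 2τ, τ).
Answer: w(s, τ) = 2exp(-16τ)sin(4s - 8τ) + exp(-25τ)sin(5s - 10τ)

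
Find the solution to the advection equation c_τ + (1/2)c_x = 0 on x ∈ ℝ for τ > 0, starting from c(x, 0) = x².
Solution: By method of characteristics (waves move right with speed 1/2):
Along characteristics x - (1/2)τ = const, c is constant, so c(x,τ) = f(x - (1/2)τ) with f = c(·, 0).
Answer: c(x, τ) = x² - xτ + (1/4)τ²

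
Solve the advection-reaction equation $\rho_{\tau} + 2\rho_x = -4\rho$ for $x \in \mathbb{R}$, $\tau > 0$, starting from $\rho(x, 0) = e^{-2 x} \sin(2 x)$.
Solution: Substitute $\rho = e^{-2x}u$.
Then $\rho_x = e^{-2x}(u_x - 2u)$, $\rho_{\tau} = e^{-2x}u_{\tau}$; substituting and dividing by $e^{-2x}$, the lower-order terms cancel: $u_{\tau} + 2u_x = 0$ (standard advection equation).
Data for $u$: $u(x,0) = e^{2x}\rho(x,0) = \sin(2 x)$.
By characteristics ($dx/d\tau = 2$), $u(x,\tau) = f(x - 2\tau)$ with $f = u( \cdot , 0)$.
So $u(x,\tau) = \sin(2 x - 4 \tau)$, and $\rho(x,\tau) = e^{-2x}u(x,\tau)$.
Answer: $\rho(x, \tau) = - e^{-2 x} \sin(4 \tau - 2 x)$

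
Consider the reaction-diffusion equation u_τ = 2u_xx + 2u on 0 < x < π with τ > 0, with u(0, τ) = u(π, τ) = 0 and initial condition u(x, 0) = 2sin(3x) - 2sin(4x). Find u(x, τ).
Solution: Substitute u = exp(2τ)w.
Then u_τ = exp(2τ)(w_τ + 2w), u_xx = exp(2τ)w_xx; substituting and dividing by exp(2τ), the lower-order terms cancel: w_τ = 2w_xx (standard heat equation).
Data for w: w(x,0) = u(x,0) = 2sin(3x) - 2sin(4x). The boundary conditions carry over: w(0,τ) = w(π,τ) = 0.
Separating variables: w = Σ c_n exp(-2n²τ) sin(nx). From w(x,0) = 2sin(3x) - 2sin(4x): c_3=2, c_4=-2.
So w(x,τ) = 2exp(-18τ)sin(3x) - 2exp(-32τ)sin(4x), and u(x,τ) = exp(2τ)w(x,τ).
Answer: u(x, τ) = 2exp(-16τ)sin(3x) - 2exp(-30τ)sin(4x)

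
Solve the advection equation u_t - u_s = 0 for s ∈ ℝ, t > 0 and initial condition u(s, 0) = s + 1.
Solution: By characteristics (ds/dt = -1), u(s,t) = f(s + t) with f = u(·, 0).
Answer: u(s, t) = s + t + 1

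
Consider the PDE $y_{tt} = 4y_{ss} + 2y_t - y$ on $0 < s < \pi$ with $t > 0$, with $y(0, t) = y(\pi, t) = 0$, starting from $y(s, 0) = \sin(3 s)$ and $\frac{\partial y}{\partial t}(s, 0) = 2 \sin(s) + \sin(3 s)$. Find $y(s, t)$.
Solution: Substitute $y = e^{t}u$.
Then $y_t = e^{t}(u_t + u)$, $y_{tt} = e^{t}(u_{tt} + 2u_t + u)$, $y_{ss} = e^{t}u_{ss}$; substituting and dividing by $e^{t}$, the lower-order terms cancel: $u_{tt} = 4u_{ss}$ (standard wave equation).
Data for $u$: $u(s,0) = y(s,0) = \sin(3 s)$; $u_t(s,0) = y_t(s,0) - y(s,0) = 2 \sin(s)$. The boundary conditions carry over: $u(0,t) = u(\pi,t) = 0$.
Separating variables: $u = \sum [A_n \cos(\omega_n t) + B_n \sin(\omega_n t)] \sin(ns)$, $\omega_n = 2n$. From ICs ($B_n$ = velocity coefficient / $\omega_n$): $A_3=1, B_1=1$.
So $u(s,t) = \sin(s) \sin(2 t) + \sin(3 s) \cos(6 t)$, and $y(s,t) = e^{t}u(s,t)$.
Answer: $y(s, t) = e^{t} \sin(s) \sin(2 t) + e^{t} \sin(3 s) \cos(6 t)$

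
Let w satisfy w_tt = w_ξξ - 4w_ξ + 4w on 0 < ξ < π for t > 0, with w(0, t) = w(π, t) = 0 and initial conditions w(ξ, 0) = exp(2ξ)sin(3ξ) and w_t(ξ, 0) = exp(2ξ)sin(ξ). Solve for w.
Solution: Substitute w = exp(2ξ)u, i.e. u = exp(-2ξ)w.
By the product rule, w_ξ = exp(2ξ)(u_ξ + 2u), w_ξξ = exp(2ξ)(u_ξξ + 4u_ξ + 4u), w_tt = exp(2ξ)u_tt.
Substituting into the PDE and dividing by exp(2ξ): u_tt = (u_ξξ + 4u_ξ + 4u) - 4(u_ξ + 2u) + 4u.
The lower-order terms cancel, leaving the standard wave equation u_tt = u_ξξ.
Initial data for u: u(ξ,0) = exp(-2ξ)w(ξ,0) = sin(3ξ); u_t(ξ,0) = exp(-2ξ)w_t(ξ,0) = sin(ξ). The boundary conditions carry over: u(0,t) = u(π,t) = 0.
Solve for u:
  Using separation of variables u = X(ξ)T(t):
  Eigenfunctions: sin(nξ), n = 1, 2, 3, ...
  General solution: u(ξ, t) = Σ [A_n cos(n t) + B_n sin(n t)] sin(nξ)
  From u(ξ,0) = sin(3ξ): A_3=1. From u_t(ξ,0) = sin(ξ), using u_t(ξ,0) = Σ ω_n B_n sin(nξ) with ω_n = n: B_1 = 1/1 = 1.
Hence u(ξ,t) = sin(t)sin(ξ) + sin(3ξ)cos(3t).
Transform back: w(ξ,t) = exp(2ξ)u(ξ,t).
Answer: w(ξ, t) = exp(2ξ)sin(t)sin(ξ) + exp(2ξ)sin(3ξ)cos(3t)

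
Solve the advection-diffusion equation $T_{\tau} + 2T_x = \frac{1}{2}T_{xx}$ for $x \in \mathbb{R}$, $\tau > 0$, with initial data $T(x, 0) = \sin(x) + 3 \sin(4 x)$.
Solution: Moving frame: $\eta = x - 2\tau$, $\sigma = \tau$, $T = u(\eta,\sigma)$, so $T_{\tau} = u_{\sigma} - 2u_{\eta}$ and $T_{xx} = u_{\eta\eta}$.
Hence $T_{\tau} + 2T_x = u_{\sigma}$ and the PDE becomes the heat equation $u_{\sigma} = \frac{1}{2}u_{\eta\eta}$ on $\eta \in \mathbb{R}$.
Initial data: $u(\eta,0) = T(\eta,0) = \sin(\eta) + 3 \sin(4 \eta)$. Each mode $\sin(n\eta)$ decays as $e^{-n^2\sigma/2}$ on $\mathbb{R}$, so $u(\eta,\sigma) = \sum c_n e^{-n^2\sigma/2} \sin(n\eta)$ with $c_1=1, c_4=3$: $u(\eta,\sigma) = 3 e^{-8 \sigma} \sin(4 \eta) + e^{-\sigma/2} \sin(\eta)$.
Substituting back: $T(x,\tau) = u(x - 2\tau, \tau)$.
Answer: $T(x, \tau) = -3 e^{-8 \tau} \sin(8 \tau - 4 x) -  e^{-\tau/2} \sin(2 \tau - x)$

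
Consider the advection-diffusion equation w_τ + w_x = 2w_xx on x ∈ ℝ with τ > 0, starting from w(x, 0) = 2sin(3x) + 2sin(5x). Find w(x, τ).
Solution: Moving frame: η = x - τ, σ = τ, w = u(η,σ), so w_τ = u_σ - u_η and w_xx = u_ηη.
Hence w_τ + w_x = u_σ and the PDE becomes the heat equation u_σ = 2u_ηη on η ∈ ℝ.
Initial data: u(η,0) = w(η,0) = 2sin(3η) + 2sin(5η). Each mode sin(nη) decays as exp(-2n²σ) on ℝ, so u(η,σ) = Σ c_n exp(-2n²σ) sin(nη) with c_3=2, c_5=2: u(η,σ) = 2exp(-18σ)sin(3η) + 2exp(-50σ)sin(5η).
Substituting back: w(x,τ) = u(x - τ, τ).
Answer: w(x, τ) = 2exp(-18τ)sin(3x - 3τ) + 2exp(-50τ)sin(5x - 5τ)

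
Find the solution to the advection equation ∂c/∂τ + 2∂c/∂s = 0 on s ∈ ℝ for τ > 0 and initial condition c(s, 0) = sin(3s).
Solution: By method of characteristics (waves move right with speed 2):
Along characteristics s - 2τ = const, c is constant, so c(s,τ) = f(s - 2τ) with f = c(·, 0).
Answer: c(s, τ) = sin(3s - 6τ)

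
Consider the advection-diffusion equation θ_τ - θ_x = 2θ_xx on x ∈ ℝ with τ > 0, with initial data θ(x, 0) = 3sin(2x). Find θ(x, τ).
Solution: Change to a moving frame: let η = x + τ, σ = τ and write θ(x,τ) = u(η,σ).
By the chain rule θ_τ = u_σ + u_η, θ_x = u_η, θ_xx = u_ηη.
Then θ_τ - θ_x = u_σ: the advection term cancels and the PDE becomes the heat equation u_σ = 2u_ηη on η ∈ ℝ.
Initial data: u(η,0) = θ(η,0) = 3sin(2η).
On η ∈ ℝ each mode satisfies (sin(nη))″ = -n² sin(nη), so exp(-2n²σ) sin(nη) solves the heat equation; by superposition u(η,σ) = Σ c_n exp(-2n²σ) sin(nη).
Reading off the coefficients: c_2=3, so u(η,σ) = 3exp(-8σ)sin(2η).
Substituting back η = x + τ, σ = τ: θ(x,τ) = u(x + τ, τ).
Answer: θ(x, τ) = 3exp(-8τ)sin(2x + 2τ)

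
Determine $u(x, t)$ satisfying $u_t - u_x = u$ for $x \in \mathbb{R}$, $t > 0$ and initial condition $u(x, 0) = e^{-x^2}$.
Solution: Substitute $u = e^{t}w$.
Then $u_t = e^{t}(w_t + w)$, $u_x = e^{t}w_x$; substituting and dividing by $e^{t}$, the lower-order terms cancel: $w_t - w_x = 0$ (standard advection equation).
Data for $w$: $w(x,0) = u(x,0) = e^{-x^2}$.
By characteristics ($dx/dt = -1$), $w(x,t) = f(x + t)$ with $f = w( \cdot , 0)$.
So $w(x,t) = e^{-(t + x)^2}$, and $u(x,t) = e^{t}w(x,t)$.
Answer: $u(x, t) = e^{t} e^{-(t + x)^2}$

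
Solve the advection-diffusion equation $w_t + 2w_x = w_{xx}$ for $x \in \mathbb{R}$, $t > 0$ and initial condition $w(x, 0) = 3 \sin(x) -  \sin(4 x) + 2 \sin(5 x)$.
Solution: Change to a moving frame: let $\eta = x - 2t$, $\sigma = t$ and write $w(x,t) = u(\eta,\sigma)$.
By the chain rule $w_t = u_{\sigma} - 2u_{\eta}$, $w_x = u_{\eta}$, $w_{xx} = u_{\eta\eta}$.
Then $w_t + 2w_x = u_{\sigma}$: the advection term cancels and the PDE becomes the heat equation $u_{\sigma} = u_{\eta\eta}$ on $\eta \in \mathbb{R}$.
Initial data: $u(\eta,0) = w(\eta,0) = 3 \sin(\eta) - \sin(4 \eta) + 2 \sin(5 \eta)$.
On $\eta \in \mathbb{R}$ each mode satisfies $(\sin(n\eta))'' = -n^2 \sin(n\eta)$, so $e^{-n^2\sigma} \sin(n\eta)$ solves the heat equation; by superposition $u(\eta,\sigma) = \sum c_n e^{-n^2\sigma} \sin(n\eta)$.
Reading off the coefficients: $c_1=3, c_4=-1, c_5=2$, so $u(\eta,\sigma) = 3 e^{-\sigma} \sin(\eta) - e^{-16 \sigma} \sin(4 \eta) + 2 e^{-25 \sigma} \sin(5 \eta)$.
Substituting back $\eta = x - 2t$, $\sigma = t$: $w(x,t) = u(x - 2t, t)$.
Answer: $w(x, t) = -3 e^{-t} \sin(2 t - x) + e^{-16 t} \sin(8 t - 4 x) - 2 e^{-25 t} \sin(10 t - 5 x)$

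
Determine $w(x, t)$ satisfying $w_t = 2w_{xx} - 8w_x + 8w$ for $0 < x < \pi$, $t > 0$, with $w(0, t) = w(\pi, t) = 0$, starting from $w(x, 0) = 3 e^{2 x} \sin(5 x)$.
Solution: Substitute $w = e^{2x}u$.
Then $w_x = e^{2x}(u_x + 2u)$, $w_{xx} = e^{2x}(u_{xx} + 4u_x + 4u)$, $w_t = e^{2x}u_t$; substituting and dividing by $e^{2x}$, the lower-order terms cancel: $u_t = 2u_{xx}$ (standard heat equation).
Data for $u$: $u(x,0) = e^{-2x}w(x,0) = 3 \sin(5 x)$. The boundary conditions carry over: $u(0,t) = u(\pi,t) = 0$.
Separating variables: $u = \sum c_n e^{-2n^2t} \sin(nx)$. From $u(x,0) = 3 \sin(5 x)$: $c_5=3$.
So $u(x,t) = 3 e^{-50 t} \sin(5 x)$, and $w(x,t) = e^{2x}u(x,t)$.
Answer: $w(x, t) = 3 e^{-50 t} e^{2 x} \sin(5 x)$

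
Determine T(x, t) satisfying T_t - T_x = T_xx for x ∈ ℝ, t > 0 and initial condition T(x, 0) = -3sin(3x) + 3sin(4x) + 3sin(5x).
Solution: Moving frame: η = x + t, σ = t, T = u(η,σ), so T_t = u_σ + u_η and T_xx = u_ηη.
Hence T_t - T_x = u_σ and the PDE becomes the heat equation u_σ = u_ηη on η ∈ ℝ.
Initial data: u(η,0) = T(η,0) = -3sin(3η) + 3sin(4η) + 3sin(5η). Each mode sin(nη) decays as exp(-n²σ) on ℝ, so u(η,σ) = Σ c_n exp(-n²σ) sin(nη) with c_3=-3, c_4=3, c_5=3: u(η,σ) = -3exp(-9σ)sin(3η) + 3exp(-16σ)sin(4η) + 3exp(-25σ)sin(5η).
Substituting back: T(x,t) = u(x + t, t).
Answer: T(x, t) = -3exp(-9t)sin(3t + 3x) + 3exp(-16t)sin(4t + 4x) + 3exp(-25t)sin(5t + 5x)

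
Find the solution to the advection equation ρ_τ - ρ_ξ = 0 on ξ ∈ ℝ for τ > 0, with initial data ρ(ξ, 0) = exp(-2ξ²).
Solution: By characteristics (dξ/dτ = -1), ρ(ξ,τ) = f(ξ + τ) with f = ρ(·, 0).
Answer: ρ(ξ, τ) = exp(-2(ξ + τ)²)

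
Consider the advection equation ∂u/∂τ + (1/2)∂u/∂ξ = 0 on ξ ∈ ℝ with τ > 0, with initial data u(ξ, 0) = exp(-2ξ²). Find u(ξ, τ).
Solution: By method of characteristics (waves move right with speed 1/2):
Along characteristics ξ - (1/2)τ = const, u is constant, so u(ξ,τ) = f(ξ - (1/2)τ) with f = u(·, 0).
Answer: u(ξ, τ) = exp(-2(ξ - τ/2)²)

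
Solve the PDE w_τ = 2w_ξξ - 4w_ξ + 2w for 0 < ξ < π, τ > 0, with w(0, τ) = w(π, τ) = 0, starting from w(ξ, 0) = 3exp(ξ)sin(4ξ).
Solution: Substitute w = exp(ξ)u, i.e. u = exp(-ξ)w.
By the product rule, w_ξ = exp(ξ)(u_ξ + u), w_ξξ = exp(ξ)(u_ξξ + 2u_ξ + u), w_τ = exp(ξ)u_τ.
Substituting into the PDE and dividing by exp(ξ): u_τ = 2(u_ξξ + 2u_ξ + u) - 4(u_ξ + u) + 2u.
The lower-order terms cancel, leaving the standard heat equation u_τ = 2u_ξξ.
Initial data for u: u(ξ,0) = exp(-ξ)w(ξ,0) = 3sin(4ξ). The boundary conditions carry over: u(0,τ) = u(π,τ) = 0.
Solve for u:
  Using separation of variables u = X(ξ)T(τ):
  Eigenfunctions: sin(nξ), n = 1, 2, 3, ...
  General solution: u(ξ, τ) = Σ c_n sin(nξ) exp(-2n² τ)
  Matching u(ξ,0) = 3sin(4ξ) term by term: c_4=3.
Hence u(ξ,τ) = 3exp(-32τ)sin(4ξ).
Transform back: w(ξ,τ) = exp(ξ)u(ξ,τ).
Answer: w(ξ, τ) = 3exp(ξ)exp(-32τ)sin(4ξ)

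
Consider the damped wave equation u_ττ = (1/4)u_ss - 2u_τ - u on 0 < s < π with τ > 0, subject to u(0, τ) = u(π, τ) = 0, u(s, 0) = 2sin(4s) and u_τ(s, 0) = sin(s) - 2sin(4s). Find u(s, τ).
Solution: Substitute u = exp(-τ)w.
Then u_τ = exp(-τ)(w_τ - w), u_ττ = exp(-τ)(w_ττ - 2w_τ + w), u_ss = exp(-τ)w_ss; substituting and dividing by exp(-τ), the lower-order terms cancel: w_ττ = (1/4)w_ss (standard wave equation).
Data for w: w(s,0) = u(s,0) = 2sin(4s); w_τ(s,0) = u_τ(s,0) + u(s,0) = sin(s). The boundary conditions carry over: w(0,τ) = w(π,τ) = 0.
Separating variables: w = Σ [A_n cos(ω_n τ) + B_n sin(ω_n τ)] sin(ns), ω_n = n/2. From ICs (B_n = velocity coefficient / ω_n): A_4=2, B_1=2.
So w(s,τ) = 2sin(s)sin(τ/2) + 2sin(4s)cos(2τ), and u(s,τ) = exp(-τ)w(s,τ).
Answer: u(s, τ) = 2exp(-τ)sin(s)sin(τ/2) + 2exp(-τ)sin(4s)cos(2τ)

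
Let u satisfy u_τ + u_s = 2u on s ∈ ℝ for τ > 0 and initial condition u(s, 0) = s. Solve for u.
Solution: Substitute u = exp(2τ)w.
Then u_τ = exp(2τ)(w_τ + 2w), u_s = exp(2τ)w_s; substituting and dividing by exp(2τ), the lower-order terms cancel: w_τ + w_s = 0 (standard advection equation).
Data for w: w(s,0) = u(s,0) = s.
By characteristics (ds/dτ = 1), w(s,τ) = f(s - τ) with f = w(·, 0).
So w(s,τ) = s - τ, and u(s,τ) = exp(2τ)w(s,τ).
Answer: u(s, τ) = sexp(2τ) - τexp(2τ)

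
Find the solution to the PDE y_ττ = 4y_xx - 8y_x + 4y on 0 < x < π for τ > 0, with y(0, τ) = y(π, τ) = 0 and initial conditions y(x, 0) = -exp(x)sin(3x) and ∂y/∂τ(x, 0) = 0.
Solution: Substitute y = exp(x)u, i.e. u = exp(-x)y.
By the product rule, y_x = exp(x)(u_x + u), y_xx = exp(x)(u_xx + 2u_x + u), y_ττ = exp(x)u_ττ.
Substituting into the PDE and dividing by exp(x): u_ττ = 4(u_xx + 2u_x + u) - 8(u_x + u) + 4u.
The lower-order terms cancel, leaving the standard wave equation u_ττ = 4u_xx.
Initial data for u: u(x,0) = exp(-x)y(x,0) = -sin(3x); u_τ(x,0) = exp(-x)y_τ(x,0) = 0. The boundary conditions carry over: u(0,τ) = u(π,τ) = 0.
Solve for u:
  Using separation of variables u = X(x)T(τ):
  Eigenfunctions: sin(nx), n = 1, 2, 3, ...
  General solution: u(x, τ) = Σ [A_n cos(2n τ) + B_n sin(2n τ)] sin(nx)
  From u(x,0) = -sin(3x): A_3=-1. From u_τ(x,0) = 0: all B_n = 0.
Hence u(x,τ) = -sin(3x)cos(6τ).
Transform back: y(x,τ) = exp(x)u(x,τ).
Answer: y(x, τ) = -exp(x)sin(3x)cos(6τ)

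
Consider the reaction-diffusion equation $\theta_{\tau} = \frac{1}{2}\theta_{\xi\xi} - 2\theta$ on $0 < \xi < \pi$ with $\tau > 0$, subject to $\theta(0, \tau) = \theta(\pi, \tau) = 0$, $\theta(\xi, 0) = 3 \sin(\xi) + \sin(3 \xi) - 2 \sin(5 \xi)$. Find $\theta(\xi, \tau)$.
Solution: Substitute $\theta = e^{-2\tau}u$.
Then $\theta_{\tau} = e^{-2\tau}(u_{\tau} - 2u)$, $\theta_{\xi\xi} = e^{-2\tau}u_{\xi\xi}$; substituting and dividing by $e^{-2\tau}$, the lower-order terms cancel: $u_{\tau} = \frac{1}{2}u_{\xi\xi}$ (standard heat equation).
Data for $u$: $u(\xi,0) = \theta(\xi,0) = 3 \sin(\xi) + \sin(3 \xi) - 2 \sin(5 \xi)$. The boundary conditions carry over: $u(0,\tau) = u(\pi,\tau) = 0$.
Separating variables: $u = \sum c_n e^{-n^2\tau/2} \sin(n\xi)$. From $u(\xi,0) = 3 \sin(\xi) + \sin(3 \xi) - 2 \sin(5 \xi)$: $c_1=3, c_3=1, c_5=-2$.
So $u(\xi,\tau) = 3 e^{-\tau/2} \sin(\xi) + e^{-9 \tau/2} \sin(3 \xi) - 2 e^{-25 \tau/2} \sin(5 \xi)$, and $\theta(\xi,\tau) = e^{-2\tau}u(\xi,\tau)$.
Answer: $\theta(\xi, \tau) = 3 e^{-5 \tau/2} \sin(\xi) + e^{-13 \tau/2} \sin(3 \xi) - 2 e^{-29 \tau/2} \sin(5 \xi)$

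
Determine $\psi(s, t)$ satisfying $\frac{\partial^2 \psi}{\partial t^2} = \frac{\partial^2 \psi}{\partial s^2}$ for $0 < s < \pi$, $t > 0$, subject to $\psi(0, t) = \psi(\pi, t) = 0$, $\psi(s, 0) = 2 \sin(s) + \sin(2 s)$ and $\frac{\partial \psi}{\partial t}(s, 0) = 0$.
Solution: Using separation of variables $\psi = X(s)T(t)$:
Eigenfunctions: $\sin(ns)$, $n = 1, 2, 3, \ldots$
General solution: $\psi(s, t) = \sum [A_n \cos(n t) + B_n \sin(n t)] \sin(ns)$
From $\psi(s,0) = 2 \sin(s) + \sin(2 s)$: $A_1=2, A_2=1$. From $\psi_t(s,0) = 0$: all $B_n = 0$.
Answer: $\psi(s, t) = 2 \sin(s) \cos(t) + \sin(2 s) \cos(2 t)$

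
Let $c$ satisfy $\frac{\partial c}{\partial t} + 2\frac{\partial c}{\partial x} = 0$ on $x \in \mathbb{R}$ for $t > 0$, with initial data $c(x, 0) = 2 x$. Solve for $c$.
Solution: By characteristics ($dx/dt = 2$), $c(x,t) = f(x - 2t)$ with $f = c( \cdot , 0)$.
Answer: $c(x, t) = -4 t + 2 x$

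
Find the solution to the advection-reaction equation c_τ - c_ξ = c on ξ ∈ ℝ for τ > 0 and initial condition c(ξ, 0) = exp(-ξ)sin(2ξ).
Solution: Substitute c = exp(-ξ)u, i.e. u = exp(ξ)c.
By the product rule, c_ξ = exp(-ξ)(u_ξ - u), c_τ = exp(-ξ)u_τ.
Substituting into the PDE and dividing by exp(-ξ): u_τ - (u_ξ - u) = u.
The lower-order terms cancel, leaving the standard advection equation u_τ - u_ξ = 0.
Initial data for u: u(ξ,0) = exp(ξ)c(ξ,0) = sin(2ξ).
Solve for u:
  By method of characteristics (waves move left with speed 1):
  Along characteristics ξ + τ = const, u is constant, so u(ξ,τ) = f(ξ + τ) with f = u(·, 0).
Hence u(ξ,τ) = sin(2ξ + 2τ).
Transform back: c(ξ,τ) = exp(-ξ)u(ξ,τ).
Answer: c(ξ, τ) = exp(-ξ)sin(2ξ + 2τ)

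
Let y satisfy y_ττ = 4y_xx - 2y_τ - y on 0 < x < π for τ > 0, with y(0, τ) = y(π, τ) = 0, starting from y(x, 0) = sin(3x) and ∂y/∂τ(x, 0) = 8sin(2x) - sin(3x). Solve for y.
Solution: Substitute y = exp(-τ)u.
Then y_τ = exp(-τ)(u_τ - u), y_ττ = exp(-τ)(u_ττ - 2u_τ + u), y_xx = exp(-τ)u_xx; substituting and dividing by exp(-τ), the lower-order terms cancel: u_ττ = 4u_xx (standard wave equation).
Data for u: u(x,0) = y(x,0) = sin(3x); u_τ(x,0) = y_τ(x,0) + y(x,0) = 8sin(2x). The boundary conditions carry over: u(0,τ) = u(π,τ) = 0.
Separating variables: u = Σ [A_n cos(ω_n τ) + B_n sin(ω_n τ)] sin(nx), ω_n = 2n. From ICs (B_n = velocity coefficient / ω_n): A_3=1, B_2=2.
So u(x,τ) = 2sin(2x)sin(4τ) + sin(3x)cos(6τ), and y(x,τ) = exp(-τ)u(x,τ).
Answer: y(x, τ) = 2exp(-τ)sin(2x)sin(4τ) + exp(-τ)sin(3x)cos(6τ)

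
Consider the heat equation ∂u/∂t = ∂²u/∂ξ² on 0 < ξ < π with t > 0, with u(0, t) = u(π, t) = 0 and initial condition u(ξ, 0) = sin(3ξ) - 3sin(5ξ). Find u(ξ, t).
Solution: Using separation of variables u = X(ξ)T(t):
Eigenfunctions: sin(nξ), n = 1, 2, 3, ...
General solution: u(ξ, t) = Σ c_n sin(nξ) exp(-n² t)
Matching u(ξ,0) = sin(3ξ) - 3sin(5ξ) term by term: c_3=1, c_5=-3.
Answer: u(ξ, t) = exp(-9t)sin(3ξ) - 3exp(-25t)sin(5ξ)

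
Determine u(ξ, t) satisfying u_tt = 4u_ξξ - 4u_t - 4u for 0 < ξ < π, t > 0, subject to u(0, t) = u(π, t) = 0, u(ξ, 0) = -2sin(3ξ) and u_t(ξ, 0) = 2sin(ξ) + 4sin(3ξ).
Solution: Substitute u = exp(-2t)w, i.e. w = exp(2t)u.
By the product rule, u_t = exp(-2t)(w_t - 2w), u_tt = exp(-2t)(w_tt - 4w_t + 4w), u_ξξ = exp(-2t)w_ξξ.
Substituting into the PDE and dividing by exp(-2t): w_tt - 4w_t + 4w = 4w_ξξ - 4(w_t - 2w) - 4w.
The lower-order terms cancel, leaving the standard wave equation w_tt = 4w_ξξ.
Initial data for w: w(ξ,0) = u(ξ,0) = -2sin(3ξ); w_t(ξ,0) = u_t(ξ,0) + 2u(ξ,0) = 2sin(ξ). The boundary conditions carry over: w(0,t) = w(π,t) = 0.
Solve for w:
  Using separation of variables w = X(ξ)T(t):
  Eigenfunctions: sin(nξ), n = 1, 2, 3, ...
  General solution: w(ξ, t) = Σ [A_n cos(2n t) + B_n sin(2n t)] sin(nξ)
  From w(ξ,0) = -2sin(3ξ): A_3=-2. From w_t(ξ,0) = 2sin(ξ), using w_t(ξ,0) = Σ ω_n B_n sin(nξ) with ω_n = 2n: B_1 = 2/2 = 1.
Hence w(ξ,t) = sin(2t)sin(ξ) - 2sin(3ξ)cos(6t).
Transform back: u(ξ,t) = exp(-2t)w(ξ,t).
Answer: u(ξ, t) = exp(-2t)sin(2t)sin(ξ) - 2exp(-2t)sin(3ξ)cos(6t)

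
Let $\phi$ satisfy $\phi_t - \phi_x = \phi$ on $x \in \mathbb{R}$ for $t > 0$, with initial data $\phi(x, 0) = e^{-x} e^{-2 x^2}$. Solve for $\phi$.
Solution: Substitute $\phi = e^{-x}u$.
Then $\phi_x = e^{-x}(u_x - u)$, $\phi_t = e^{-x}u_t$; substituting and dividing by $e^{-x}$, the lower-order terms cancel: $u_t - u_x = 0$ (standard advection equation).
Data for $u$: $u(x,0) = e^{x}\phi(x,0) = e^{-2 x^2}$.
By characteristics ($dx/dt = -1$), $u(x,t) = f(x + t)$ with $f = u( \cdot , 0)$.
So $u(x,t) = e^{-2 (t + x)^2}$, and $\phi(x,t) = e^{-x}u(x,t)$.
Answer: $\phi(x, t) = e^{-x} e^{-2 (t + x)^2}$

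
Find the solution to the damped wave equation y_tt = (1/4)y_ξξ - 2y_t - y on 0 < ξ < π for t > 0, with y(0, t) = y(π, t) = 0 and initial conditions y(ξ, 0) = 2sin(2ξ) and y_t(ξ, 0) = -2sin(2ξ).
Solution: Substitute y = exp(-t)u.
Then y_t = exp(-t)(u_t - u), y_tt = exp(-t)(u_tt - 2u_t + u), y_ξξ = exp(-t)u_ξξ; substituting and dividing by exp(-t), the lower-order terms cancel: u_tt = (1/4)u_ξξ (standard wave equation).
Data for u: u(ξ,0) = y(ξ,0) = 2sin(2ξ); u_t(ξ,0) = y_t(ξ,0) + y(ξ,0) = 0. The boundary conditions carry over: u(0,t) = u(π,t) = 0.
Separating variables: u = Σ [A_n cos(ω_n t) + B_n sin(ω_n t)] sin(nξ), ω_n = n/2. From ICs: A_2=2.
So u(ξ,t) = 2sin(2ξ)cos(t), and y(ξ,t) = exp(-t)u(ξ,t).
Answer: y(ξ, t) = 2exp(-t)sin(2ξ)cos(t)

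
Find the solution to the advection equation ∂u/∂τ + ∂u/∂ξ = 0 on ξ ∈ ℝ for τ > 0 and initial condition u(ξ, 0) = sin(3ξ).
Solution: By method of characteristics (waves move right with speed 1):
Along characteristics ξ - τ = const, u is constant, so u(ξ,τ) = f(ξ - τ) with f = u(·, 0).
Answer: u(ξ, τ) = sin(3ξ - 3τ)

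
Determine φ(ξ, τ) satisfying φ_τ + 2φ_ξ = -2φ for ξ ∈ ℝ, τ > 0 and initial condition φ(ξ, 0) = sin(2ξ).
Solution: Substitute φ = exp(-2τ)u.
Then φ_τ = exp(-2τ)(u_τ - 2u), φ_ξ = exp(-2τ)u_ξ; substituting and dividing by exp(-2τ), the lower-order terms cancel: u_τ + 2u_ξ = 0 (standard advection equation).
Data for u: u(ξ,0) = φ(ξ,0) = sin(2ξ).
By characteristics (dξ/dτ = 2), u(ξ,τ) = f(ξ - 2τ) with f = u(·, 0).
So u(ξ,τ) = sin(2ξ - 4τ), and φ(ξ,τ) = exp(-2τ)u(ξ,τ).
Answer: φ(ξ, τ) = exp(-2τ)sin(2ξ - 4τ)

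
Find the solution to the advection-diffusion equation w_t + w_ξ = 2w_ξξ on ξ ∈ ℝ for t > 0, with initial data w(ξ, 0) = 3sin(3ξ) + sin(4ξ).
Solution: Moving frame: η = ξ - t, σ = t, w = u(η,σ), so w_t = u_σ - u_η and w_ξξ = u_ηη.
Hence w_t + w_ξ = u_σ and the PDE becomes the heat equation u_σ = 2u_ηη on η ∈ ℝ.
Initial data: u(η,0) = w(η,0) = 3sin(3η) + sin(4η). Each mode sin(nη) decays as exp(-2n²σ) on ℝ, so u(η,σ) = Σ c_n exp(-2n²σ) sin(nη) with c_3=3, c_4=1: u(η,σ) = 3exp(-18σ)sin(3η) + exp(-32σ)sin(4η).
Substituting back: w(ξ,t) = u(ξ - t, t).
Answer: w(ξ, t) = -3exp(-18t)sin(3t - 3ξ) - exp(-32t)sin(4t - 4ξ)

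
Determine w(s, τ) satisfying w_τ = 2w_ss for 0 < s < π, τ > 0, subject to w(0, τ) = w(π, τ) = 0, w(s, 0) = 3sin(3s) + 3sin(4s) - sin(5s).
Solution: Using separation of variables w = X(s)T(τ):
Eigenfunctions: sin(ns), n = 1, 2, 3, ...
General solution: w(s, τ) = Σ c_n sin(ns) exp(-2n² τ)
Matching w(s,0) = 3sin(3s) + 3sin(4s) - sin(5s) term by term: c_3=3, c_4=3, c_5=-1.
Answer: w(s, τ) = 3exp(-18τ)sin(3s) + 3exp(-32τ)sin(4s) - exp(-50τ)sin(5s)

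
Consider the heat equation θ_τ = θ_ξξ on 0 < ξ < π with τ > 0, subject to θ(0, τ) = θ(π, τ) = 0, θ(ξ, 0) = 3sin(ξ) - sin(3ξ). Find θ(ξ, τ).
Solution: Separating variables: θ = Σ c_n exp(-n²τ) sin(nξ). From θ(ξ,0) = 3sin(ξ) - sin(3ξ): c_1=3, c_3=-1.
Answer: θ(ξ, τ) = 3exp(-τ)sin(ξ) - exp(-9τ)sin(3ξ)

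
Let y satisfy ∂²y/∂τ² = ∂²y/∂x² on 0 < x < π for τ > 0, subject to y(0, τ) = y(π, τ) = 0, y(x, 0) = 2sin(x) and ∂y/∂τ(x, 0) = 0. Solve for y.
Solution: Separating variables: y = Σ [A_n cos(ω_n τ) + B_n sin(ω_n τ)] sin(nx), ω_n = n. From ICs: A_1=2.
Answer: y(x, τ) = 2sin(x)cos(τ)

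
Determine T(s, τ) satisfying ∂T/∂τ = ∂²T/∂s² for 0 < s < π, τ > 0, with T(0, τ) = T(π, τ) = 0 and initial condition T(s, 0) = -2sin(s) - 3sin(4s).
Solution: Separating variables: T = Σ c_n exp(-n²τ) sin(ns). From T(s,0) = -2sin(s) - 3sin(4s): c_1=-2, c_4=-3.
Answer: T(s, τ) = -2exp(-τ)sin(s) - 3exp(-16τ)sin(4s)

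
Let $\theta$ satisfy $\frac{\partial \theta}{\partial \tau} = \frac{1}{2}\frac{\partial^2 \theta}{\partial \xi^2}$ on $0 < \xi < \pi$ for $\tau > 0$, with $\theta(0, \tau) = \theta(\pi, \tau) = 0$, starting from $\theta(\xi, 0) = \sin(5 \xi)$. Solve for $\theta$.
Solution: Using separation of variables $\theta = X(\xi)G(\tau)$:
Eigenfunctions: $\sin(n\xi)$, $n = 1, 2, 3, \ldots$
General solution: $\theta(\xi, \tau) = \sum c_n \sin(n\xi) e^{-n^2 \tau/2}$
Matching $\theta(\xi,0) = \sin(5 \xi)$ term by term: $c_5=1$.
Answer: $\theta(\xi, \tau) = e^{-25 \tau/2} \sin(5 \xi)$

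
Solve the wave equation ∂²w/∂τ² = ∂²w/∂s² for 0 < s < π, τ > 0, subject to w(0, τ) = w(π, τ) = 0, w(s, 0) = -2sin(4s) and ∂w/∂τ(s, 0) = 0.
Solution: Using separation of variables w = X(s)T(τ):
Eigenfunctions: sin(ns), n = 1, 2, 3, ...
General solution: w(s, τ) = Σ [A_n cos(n τ) + B_n sin(n τ)] sin(ns)
From w(s,0) = -2sin(4s): A_4=-2. From w_τ(s,0) = 0: all B_n = 0.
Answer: w(s, τ) = -2sin(4s)cos(4τ)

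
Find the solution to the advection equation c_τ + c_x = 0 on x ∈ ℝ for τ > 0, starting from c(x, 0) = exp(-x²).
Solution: By method of characteristics (waves move right with speed 1):
Along characteristics x - τ = const, c is constant, so c(x,τ) = f(x - τ) with f = c(·, 0).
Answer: c(x, τ) = exp(-(x - τ)²)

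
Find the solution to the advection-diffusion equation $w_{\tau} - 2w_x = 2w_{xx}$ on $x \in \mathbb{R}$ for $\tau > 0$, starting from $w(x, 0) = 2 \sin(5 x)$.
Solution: Moving frame: $\eta = x + 2\tau$, $\sigma = \tau$, $w = u(\eta,\sigma)$, so $w_{\tau} = u_{\sigma} + 2u_{\eta}$ and $w_{xx} = u_{\eta\eta}$.
Hence $w_{\tau} - 2w_x = u_{\sigma}$ and the PDE becomes the heat equation $u_{\sigma} = 2u_{\eta\eta}$ on $\eta \in \mathbb{R}$.
Initial data: $u(\eta,0) = w(\eta,0) = 2 \sin(5 \eta)$. Each mode $\sin(n\eta)$ decays as $e^{-2n^2\sigma}$ on $\mathbb{R}$, so $u(\eta,\sigma) = \sum c_n e^{-2n^2\sigma} \sin(n\eta)$ with $c_5=2$: $u(\eta,\sigma) = 2 e^{-50 \sigma} \sin(5 \eta)$.
Substituting back: $w(x,\tau) = u(x + 2\tau, \tau)$.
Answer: $w(x, \tau) = 2 e^{-50 \tau} \sin(10 \tau + 5 x)$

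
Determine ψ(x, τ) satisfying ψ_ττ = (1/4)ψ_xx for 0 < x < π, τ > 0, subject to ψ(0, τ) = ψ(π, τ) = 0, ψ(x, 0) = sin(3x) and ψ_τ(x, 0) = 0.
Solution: Separating variables: ψ = Σ [A_n cos(ω_n τ) + B_n sin(ω_n τ)] sin(nx), ω_n = n/2. From ICs: A_3=1.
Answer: ψ(x, τ) = sin(3x)cos(3τ/2)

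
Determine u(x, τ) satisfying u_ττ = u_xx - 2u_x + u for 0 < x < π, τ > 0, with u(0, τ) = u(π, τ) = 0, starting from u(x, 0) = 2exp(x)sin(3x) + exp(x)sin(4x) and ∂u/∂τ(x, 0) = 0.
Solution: Substitute u = exp(x)w.
Then u_x = exp(x)(w_x + w), u_xx = exp(x)(w_xx + 2w_x + w), u_ττ = exp(x)w_ττ; substituting and dividing by exp(x), the lower-order terms cancel: w_ττ = w_xx (standard wave equation).
Data for w: w(x,0) = exp(-x)u(x,0) = 2sin(3x) + sin(4x); w_τ(x,0) = exp(-x)u_τ(x,0) = 0. The boundary conditions carry over: w(0,τ) = w(π,τ) = 0.
Separating variables: w = Σ [A_n cos(ω_n τ) + B_n sin(ω_n τ)] sin(nx), ω_n = n. From ICs: A_3=2, A_4=1.
So w(x,τ) = 2sin(3x)cos(3τ) + sin(4x)cos(4τ), and u(x,τ) = exp(x)w(x,τ).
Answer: u(x, τ) = 2exp(x)sin(3x)cos(3τ) + exp(x)sin(4x)cos(4τ)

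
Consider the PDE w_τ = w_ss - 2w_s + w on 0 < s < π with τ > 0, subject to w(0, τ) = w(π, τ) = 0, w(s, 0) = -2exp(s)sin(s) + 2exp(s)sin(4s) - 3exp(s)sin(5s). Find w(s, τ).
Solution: Substitute w = exp(s)u.
Then w_s = exp(s)(u_s + u), w_ss = exp(s)(u_ss + 2u_s + u), w_τ = exp(s)u_τ; substituting and dividing by exp(s), the lower-order terms cancel: u_τ = u_ss (standard heat equation).
Data for u: u(s,0) = exp(-s)w(s,0) = -2sin(s) + 2sin(4s) - 3sin(5s). The boundary conditions carry over: u(0,τ) = u(π,τ) = 0.
Separating variables: u = Σ c_n exp(-n²τ) sin(ns). From u(s,0) = -2sin(s) + 2sin(4s) - 3sin(5s): c_1=-2, c_4=2, c_5=-3.
So u(s,τ) = -2exp(-τ)sin(s) + 2exp(-16τ)sin(4s) - 3exp(-25τ)sin(5s), and w(s,τ) = exp(s)u(s,τ).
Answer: w(s, τ) = -2exp(s)exp(-τ)sin(s) + 2exp(s)exp(-16τ)sin(4s) - 3exp(s)exp(-25τ)sin(5s)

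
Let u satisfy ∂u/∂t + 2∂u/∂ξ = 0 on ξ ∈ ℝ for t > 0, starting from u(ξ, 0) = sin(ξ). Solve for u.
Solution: By method of characteristics (waves move right with speed 2):
Along characteristics ξ - 2t = const, u is constant, so u(ξ,t) = f(ξ - 2t) with f = u(·, 0).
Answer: u(ξ, t) = -sin(2t - ξ)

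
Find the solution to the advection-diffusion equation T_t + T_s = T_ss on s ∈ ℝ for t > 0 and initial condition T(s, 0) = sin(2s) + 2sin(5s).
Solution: Moving frame: η = s - t, σ = t, T = u(η,σ), so T_t = u_σ - u_η and T_ss = u_ηη.
Hence T_t + T_s = u_σ and the PDE becomes the heat equation u_σ = u_ηη on η ∈ ℝ.
Initial data: u(η,0) = T(η,0) = sin(2η) + 2sin(5η). Each mode sin(nη) decays as exp(-n²σ) on ℝ, so u(η,σ) = Σ c_n exp(-n²σ) sin(nη) with c_2=1, c_5=2: u(η,σ) = exp(-4σ)sin(2η) + 2exp(-25σ)sin(5η).
Substituting back: T(s,t) = u(s - t, t).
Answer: T(s, t) = exp(-4t)sin(2s - 2t) + 2exp(-25t)sin(5s - 5t)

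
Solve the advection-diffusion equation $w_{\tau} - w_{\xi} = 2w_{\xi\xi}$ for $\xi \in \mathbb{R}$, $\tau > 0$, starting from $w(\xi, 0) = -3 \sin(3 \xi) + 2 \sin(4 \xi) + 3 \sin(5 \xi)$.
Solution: Change to a moving frame: let $\eta = \xi + \tau$, $\sigma = \tau$ and write $w(\xi,\tau) = u(\eta,\sigma)$.
By the chain rule $w_{\tau} = u_{\sigma} + u_{\eta}$, $w_{\xi} = u_{\eta}$, $w_{\xi\xi} = u_{\eta\eta}$.
Then $w_{\tau} - w_{\xi} = u_{\sigma}$: the advection term cancels and the PDE becomes the heat equation $u_{\sigma} = 2u_{\eta\eta}$ on $\eta \in \mathbb{R}$.
Initial data: $u(\eta,0) = w(\eta,0) = -3 \sin(3 \eta) + 2 \sin(4 \eta) + 3 \sin(5 \eta)$.
On $\eta \in \mathbb{R}$ each mode satisfies $(\sin(n\eta))'' = -n^2 \sin(n\eta)$, so $e^{-2n^2\sigma} \sin(n\eta)$ solves the heat equation; by superposition $u(\eta,\sigma) = \sum c_n e^{-2n^2\sigma} \sin(n\eta)$.
Reading off the coefficients: $c_3=-3, c_4=2, c_5=3$, so $u(\eta,\sigma) = -3 e^{-18 \sigma} \sin(3 \eta) + 2 e^{-32 \sigma} \sin(4 \eta) + 3 e^{-50 \sigma} \sin(5 \eta)$.
Substituting back $\eta = \xi + \tau$, $\sigma = \tau$: $w(\xi,\tau) = u(\xi + \tau, \tau)$.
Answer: $w(\xi, \tau) = -3 e^{-18 \tau} \sin(3 \tau + 3 \xi) + 2 e^{-32 \tau} \sin(4 \tau + 4 \xi) + 3 e^{-50 \tau} \sin(5 \tau + 5 \xi)$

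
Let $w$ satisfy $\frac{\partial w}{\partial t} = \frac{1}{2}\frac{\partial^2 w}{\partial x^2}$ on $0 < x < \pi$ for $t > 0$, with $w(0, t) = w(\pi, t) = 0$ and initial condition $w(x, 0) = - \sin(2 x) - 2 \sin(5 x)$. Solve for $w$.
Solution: Using separation of variables $w = X(x)T(t)$:
Eigenfunctions: $\sin(nx)$, $n = 1, 2, 3, \ldots$
General solution: $w(x, t) = \sum c_n \sin(nx) e^{-n^2 t/2}$
Matching $w(x,0) = - \sin(2 x) - 2 \sin(5 x)$ term by term: $c_2=-1, c_5=-2$.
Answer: $w(x, t) = - e^{-2 t} \sin(2 x) - 2 e^{-25 t/2} \sin(5 x)$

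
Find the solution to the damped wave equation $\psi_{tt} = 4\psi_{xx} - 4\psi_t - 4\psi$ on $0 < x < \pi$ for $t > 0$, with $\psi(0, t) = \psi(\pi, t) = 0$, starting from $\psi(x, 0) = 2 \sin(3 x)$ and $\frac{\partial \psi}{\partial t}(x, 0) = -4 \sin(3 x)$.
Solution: Substitute $\psi = e^{-2t}u$.
Then $\psi_t = e^{-2t}(u_t - 2u)$, $\psi_{tt} = e^{-2t}(u_{tt} - 4u_t + 4u)$, $\psi_{xx} = e^{-2t}u_{xx}$; substituting and dividing by $e^{-2t}$, the lower-order terms cancel: $u_{tt} = 4u_{xx}$ (standard wave equation).
Data for $u$: $u(x,0) = \psi(x,0) = 2 \sin(3 x)$; $u_t(x,0) = \psi_t(x,0) + 2\psi(x,0) = 0$. The boundary conditions carry over: $u(0,t) = u(\pi,t) = 0$.
Separating variables: $u = \sum [A_n \cos(\omega_n t) + B_n \sin(\omega_n t)] \sin(nx)$, $\omega_n = 2n$. From ICs: $A_3=2$.
So $u(x,t) = 2 \sin(3 x) \cos(6 t)$, and $\psi(x,t) = e^{-2t}u(x,t)$.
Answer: $\psi(x, t) = 2 e^{-2 t} \sin(3 x) \cos(6 t)$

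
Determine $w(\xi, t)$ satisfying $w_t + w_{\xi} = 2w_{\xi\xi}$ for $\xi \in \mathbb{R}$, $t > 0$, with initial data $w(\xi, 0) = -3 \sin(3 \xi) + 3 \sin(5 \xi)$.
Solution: Change to a moving frame: let $\eta = \xi - t$, $\sigma = t$ and write $w(\xi,t) = u(\eta,\sigma)$.
By the chain rule $w_t = u_{\sigma} - u_{\eta}$, $w_{\xi} = u_{\eta}$, $w_{\xi\xi} = u_{\eta\eta}$.
Then $w_t + w_{\xi} = u_{\sigma}$: the advection term cancels and the PDE becomes the heat equation $u_{\sigma} = 2u_{\eta\eta}$ on $\eta \in \mathbb{R}$.
Initial data: $u(\eta,0) = w(\eta,0) = -3 \sin(3 \eta) + 3 \sin(5 \eta)$.
On $\eta \in \mathbb{R}$ each mode satisfies $(\sin(n\eta))'' = -n^2 \sin(n\eta)$, so $e^{-2n^2\sigma} \sin(n\eta)$ solves the heat equation; by superposition $u(\eta,\sigma) = \sum c_n e^{-2n^2\sigma} \sin(n\eta)$.
Reading off the coefficients: $c_3=-3, c_5=3$, so $u(\eta,\sigma) = -3 e^{-18 \sigma} \sin(3 \eta) + 3 e^{-50 \sigma} \sin(5 \eta)$.
Substituting back $\eta = \xi - t$, $\sigma = t$: $w(\xi,t) = u(\xi - t, t)$.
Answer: $w(\xi, t) = -3 e^{-18 t} \sin(3 \xi - 3 t) + 3 e^{-50 t} \sin(5 \xi - 5 t)$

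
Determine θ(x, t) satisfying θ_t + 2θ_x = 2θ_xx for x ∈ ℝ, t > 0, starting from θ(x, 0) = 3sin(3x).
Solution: Change to a moving frame: let η = x - 2t, σ = t and write θ(x,t) = u(η,σ).
By the chain rule θ_t = u_σ - 2u_η, θ_x = u_η, θ_xx = u_ηη.
Then θ_t + 2θ_x = u_σ: the advection term cancels and the PDE becomes the heat equation u_σ = 2u_ηη on η ∈ ℝ.
Initial data: u(η,0) = θ(η,0) = 3sin(3η).
On η ∈ ℝ each mode satisfies (sin(nη))″ = -n² sin(nη), so exp(-2n²σ) sin(nη) solves the heat equation; by superposition u(η,σ) = Σ c_n exp(-2n²σ) sin(nη).
Reading off the coefficients: c_3=3, so u(η,σ) = 3exp(-18σ)sin(3η).
Substituting back η = x - 2t, σ = t: θ(x,t) = u(x - 2t, t).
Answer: θ(x, t) = -3exp(-18t)sin(6t - 3x)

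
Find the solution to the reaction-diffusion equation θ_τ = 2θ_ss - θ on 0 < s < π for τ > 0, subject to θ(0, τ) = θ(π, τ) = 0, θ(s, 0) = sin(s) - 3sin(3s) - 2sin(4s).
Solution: Substitute θ = exp(-τ)u.
Then θ_τ = exp(-τ)(u_τ - u), θ_ss = exp(-τ)u_ss; substituting and dividing by exp(-τ), the lower-order terms cancel: u_τ = 2u_ss (standard heat equation).
Data for u: u(s,0) = θ(s,0) = sin(s) - 3sin(3s) - 2sin(4s). The boundary conditions carry over: u(0,τ) = u(π,τ) = 0.
Separating variables: u = Σ c_n exp(-2n²τ) sin(ns). From u(s,0) = sin(s) - 3sin(3s) - 2sin(4s): c_1=1, c_3=-3, c_4=-2.
So u(s,τ) = exp(-2τ)sin(s) - 3exp(-18τ)sin(3s) - 2exp(-32τ)sin(4s), and θ(s,τ) = exp(-τ)u(s,τ).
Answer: θ(s, τ) = exp(-3τ)sin(s) - 3exp(-19τ)sin(3s) - 2exp(-33τ)sin(4s)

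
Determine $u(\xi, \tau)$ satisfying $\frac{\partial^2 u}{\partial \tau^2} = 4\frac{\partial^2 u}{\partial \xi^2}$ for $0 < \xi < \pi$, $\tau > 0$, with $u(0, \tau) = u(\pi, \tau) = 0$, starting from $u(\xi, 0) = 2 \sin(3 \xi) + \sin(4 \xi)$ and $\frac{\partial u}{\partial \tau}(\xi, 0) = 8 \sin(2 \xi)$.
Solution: Separating variables: $u = \sum [A_n \cos(\omega_n \tau) + B_n \sin(\omega_n \tau)] \sin(n\xi)$, $\omega_n = 2n$. From ICs ($B_n$ = velocity coefficient / $\omega_n$): $A_3=2, A_4=1, B_2=2$.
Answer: $u(\xi, \tau) = 2 \sin(4 \tau) \sin(2 \xi) + 2 \sin(3 \xi) \cos(6 \tau) + \sin(4 \xi) \cos(8 \tau)$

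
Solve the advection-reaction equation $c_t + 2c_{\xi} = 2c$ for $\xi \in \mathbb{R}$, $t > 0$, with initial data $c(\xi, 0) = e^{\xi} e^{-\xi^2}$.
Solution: Substitute $c = e^{\xi}u$.
Then $c_{\xi} = e^{\xi}(u_{\xi} + u)$, $c_t = e^{\xi}u_t$; substituting and dividing by $e^{\xi}$, the lower-order terms cancel: $u_t + 2u_{\xi} = 0$ (standard advection equation).
Data for $u$: $u(\xi,0) = e^{-\xi}c(\xi,0) = e^{-\xi^2}$.
By characteristics ($d\xi/dt = 2$), $u(\xi,t) = f(\xi - 2t)$ with $f = u( \cdot , 0)$.
So $u(\xi,t) = e^{-(-2 t + \xi)^2}$, and $c(\xi,t) = e^{\xi}u(\xi,t)$.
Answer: $c(\xi, t) = e^{\xi} e^{-(\xi - 2 t)^2}$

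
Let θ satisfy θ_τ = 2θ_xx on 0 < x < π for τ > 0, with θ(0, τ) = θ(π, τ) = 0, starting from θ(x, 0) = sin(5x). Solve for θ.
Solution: Separating variables: θ = Σ c_n exp(-2n²τ) sin(nx). From θ(x,0) = sin(5x): c_5=1.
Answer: θ(x, τ) = exp(-50τ)sin(5x)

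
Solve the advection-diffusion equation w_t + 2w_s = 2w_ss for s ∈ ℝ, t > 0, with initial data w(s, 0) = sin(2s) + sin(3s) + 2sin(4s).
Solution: Change to a moving frame: let η = s - 2t, σ = t and write w(s,t) = u(η,σ).
By the chain rule w_t = u_σ - 2u_η, w_s = u_η, w_ss = u_ηη.
Then w_t + 2w_s = u_σ: the advection term cancels and the PDE becomes the heat equation u_σ = 2u_ηη on η ∈ ℝ.
Initial data: u(η,0) = w(η,0) = sin(2η) + sin(3η) + 2sin(4η).
On η ∈ ℝ each mode satisfies (sin(nη))″ = -n² sin(nη), so exp(-2n²σ) sin(nη) solves the heat equation; by superposition u(η,σ) = Σ c_n exp(-2n²σ) sin(nη).
Reading off the coefficients: c_2=1, c_3=1, c_4=2, so u(η,σ) = exp(-8σ)sin(2η) + exp(-18σ)sin(3η) + 2exp(-32σ)sin(4η).
Substituting back η = s - 2t, σ = t: w(s,t) = u(s - 2t, t).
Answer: w(s, t) = exp(-8t)sin(2s - 4t) + exp(-18t)sin(3s - 6t) + 2exp(-32t)sin(4s - 8t)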